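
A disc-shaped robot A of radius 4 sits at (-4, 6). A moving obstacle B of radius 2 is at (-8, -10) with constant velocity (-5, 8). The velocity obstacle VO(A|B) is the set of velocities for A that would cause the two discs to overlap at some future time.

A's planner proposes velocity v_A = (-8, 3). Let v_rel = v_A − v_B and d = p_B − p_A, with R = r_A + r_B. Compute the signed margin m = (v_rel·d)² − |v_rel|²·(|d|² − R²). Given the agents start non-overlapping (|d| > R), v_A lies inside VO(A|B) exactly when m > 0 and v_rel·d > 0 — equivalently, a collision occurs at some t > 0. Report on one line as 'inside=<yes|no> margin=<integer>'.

d = (-4, -16),  |d|² = 272;  R = 4+2 = 6,  c = 272−6² = 236
v_rel = (-3, -5),  |v_rel|² = 34;  v_rel·d = (-3)·(-4) + (-5)·(-16) = 92
34·t² − 184·t + 236 = 0  ⇒  m = 92² − 34·236 = 440
m = 440 > 0,  v_rel·d = 92 > 0  ⇒  inside

inside=yes margin=440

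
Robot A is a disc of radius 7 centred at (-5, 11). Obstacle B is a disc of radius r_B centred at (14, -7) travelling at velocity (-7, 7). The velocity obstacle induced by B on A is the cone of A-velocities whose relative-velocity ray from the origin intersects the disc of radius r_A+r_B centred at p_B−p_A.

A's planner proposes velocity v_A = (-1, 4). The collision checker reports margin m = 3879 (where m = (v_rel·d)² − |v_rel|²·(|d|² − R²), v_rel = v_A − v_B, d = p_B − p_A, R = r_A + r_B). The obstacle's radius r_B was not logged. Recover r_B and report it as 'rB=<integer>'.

m = 3879
d = (19, -18);  v_rel = (6, -3),  |v_rel|² = 45
v_rel×d = (6)·(-18) − (-3)·(19) = -51
since m = R²·45 − (-51)²:  R² = (2601 + 3879) / 45 = 144
R = √144 = 12  ⇒  r_B = 12 − 7 = 5

rB=5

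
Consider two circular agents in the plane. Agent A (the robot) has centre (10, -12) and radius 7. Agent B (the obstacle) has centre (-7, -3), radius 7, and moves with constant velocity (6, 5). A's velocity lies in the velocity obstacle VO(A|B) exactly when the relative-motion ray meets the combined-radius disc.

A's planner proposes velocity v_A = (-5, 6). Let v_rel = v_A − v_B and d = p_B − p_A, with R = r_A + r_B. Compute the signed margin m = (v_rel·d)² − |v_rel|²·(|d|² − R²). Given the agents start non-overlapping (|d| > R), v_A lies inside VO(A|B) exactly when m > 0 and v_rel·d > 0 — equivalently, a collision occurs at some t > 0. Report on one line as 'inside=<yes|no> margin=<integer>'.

d = (-17, 9),  |d|² = 370;  R = 7+7 = 14,  c = 370−14² = 174
v_rel = (-11, 1),  |v_rel|² = 122;  v_rel·d = (-11)·(-17) + (1)·(9) = 196
122·t² − 392·t + 174 = 0  ⇒  m = 196² − 122·174 = 17188
m = 17188 > 0,  v_rel·d = 196 > 0  ⇒  inside

inside=yes margin=17188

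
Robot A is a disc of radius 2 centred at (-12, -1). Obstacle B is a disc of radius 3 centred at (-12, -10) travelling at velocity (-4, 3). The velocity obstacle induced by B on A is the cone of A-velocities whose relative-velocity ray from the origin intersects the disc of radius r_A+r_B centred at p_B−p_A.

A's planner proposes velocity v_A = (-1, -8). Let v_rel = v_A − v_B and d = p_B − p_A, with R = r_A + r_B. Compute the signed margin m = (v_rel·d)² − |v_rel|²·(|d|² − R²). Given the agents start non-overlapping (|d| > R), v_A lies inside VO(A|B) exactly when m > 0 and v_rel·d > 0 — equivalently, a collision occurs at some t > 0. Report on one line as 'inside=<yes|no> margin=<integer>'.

d = (0, -9),  |d|² = 81;  R = 2+3 = 5,  c = 81−5² = 56
v_rel = (3, -11),  |v_rel|² = 130;  v_rel·d = (3)·(0) + (-11)·(-9) = 99
130·t² − 198·t + 56 = 0  ⇒  m = 99² − 130·56 = 2521
m = 2521 > 0,  v_rel·d = 99 > 0  ⇒  inside

inside=yes margin=2521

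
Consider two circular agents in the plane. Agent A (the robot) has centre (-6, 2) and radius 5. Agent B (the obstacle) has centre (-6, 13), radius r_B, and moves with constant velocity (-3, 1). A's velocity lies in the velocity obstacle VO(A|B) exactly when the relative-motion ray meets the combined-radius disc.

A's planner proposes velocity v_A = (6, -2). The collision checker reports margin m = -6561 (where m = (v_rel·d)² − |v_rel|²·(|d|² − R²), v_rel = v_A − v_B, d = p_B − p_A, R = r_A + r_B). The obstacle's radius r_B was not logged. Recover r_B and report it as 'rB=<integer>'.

m = -6561
d = (0, 11);  v_rel = (9, -3),  |v_rel|² = 90
v_rel×d = (9)·(11) − (-3)·(0) = 99
since m = R²·90 − 99²:  R² = (9801 + -6561) / 90 = 36
R = √36 = 6  ⇒  r_B = 6 − 5 = 1

rB=1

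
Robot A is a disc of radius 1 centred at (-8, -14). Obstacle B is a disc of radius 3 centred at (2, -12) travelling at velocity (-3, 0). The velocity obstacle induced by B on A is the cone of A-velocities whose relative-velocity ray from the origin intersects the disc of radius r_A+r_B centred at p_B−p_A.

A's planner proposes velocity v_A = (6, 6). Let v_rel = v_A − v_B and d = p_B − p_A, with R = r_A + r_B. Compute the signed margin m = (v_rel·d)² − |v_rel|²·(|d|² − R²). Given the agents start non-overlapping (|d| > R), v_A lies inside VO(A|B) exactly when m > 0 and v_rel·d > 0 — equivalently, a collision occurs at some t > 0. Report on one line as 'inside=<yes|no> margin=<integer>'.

d = (10, 2),  |d|² = 104;  R = 1+3 = 4,  c = 104−4² = 88
v_rel = (9, 6),  |v_rel|² = 117;  v_rel·d = (9)·(10) + (6)·(2) = 102
117·t² − 204·t + 88 = 0  ⇒  m = 102² − 117·88 = 108
m = 108 > 0,  v_rel·d = 102 > 0  ⇒  inside

inside=yes margin=108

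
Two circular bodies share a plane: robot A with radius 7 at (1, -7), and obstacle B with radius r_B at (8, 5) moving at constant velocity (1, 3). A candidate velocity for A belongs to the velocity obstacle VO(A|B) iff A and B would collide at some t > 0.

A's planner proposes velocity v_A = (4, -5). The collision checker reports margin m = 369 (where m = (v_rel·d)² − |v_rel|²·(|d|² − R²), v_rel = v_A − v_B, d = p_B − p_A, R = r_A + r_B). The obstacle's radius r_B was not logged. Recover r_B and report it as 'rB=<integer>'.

m = 369
d = (7, 12);  v_rel = (3, -8),  |v_rel|² = 73
v_rel×d = (3)·(12) − (-8)·(7) = 92
since m = R²·73 − 92²:  R² = (8464 + 369) / 73 = 121
R = √121 = 11  ⇒  r_B = 11 − 7 = 4

rB=4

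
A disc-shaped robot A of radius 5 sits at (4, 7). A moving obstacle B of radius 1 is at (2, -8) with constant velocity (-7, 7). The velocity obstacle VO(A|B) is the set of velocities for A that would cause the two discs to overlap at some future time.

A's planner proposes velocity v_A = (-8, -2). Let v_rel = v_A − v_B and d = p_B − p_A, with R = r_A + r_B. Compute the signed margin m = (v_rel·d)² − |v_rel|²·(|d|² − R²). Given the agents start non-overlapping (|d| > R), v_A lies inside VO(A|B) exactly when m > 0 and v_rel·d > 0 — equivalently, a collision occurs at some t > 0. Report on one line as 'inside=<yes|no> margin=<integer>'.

d = (-2, -15),  |d|² = 229;  R = 5+1 = 6,  c = 229−6² = 193
v_rel = (-1, -9),  |v_rel|² = 82;  v_rel·d = (-1)·(-2) + (-9)·(-15) = 137
82·t² − 274·t + 193 = 0  ⇒  m = 137² − 82·193 = 2943
m = 2943 > 0,  v_rel·d = 137 > 0  ⇒  inside

inside=yes margin=2943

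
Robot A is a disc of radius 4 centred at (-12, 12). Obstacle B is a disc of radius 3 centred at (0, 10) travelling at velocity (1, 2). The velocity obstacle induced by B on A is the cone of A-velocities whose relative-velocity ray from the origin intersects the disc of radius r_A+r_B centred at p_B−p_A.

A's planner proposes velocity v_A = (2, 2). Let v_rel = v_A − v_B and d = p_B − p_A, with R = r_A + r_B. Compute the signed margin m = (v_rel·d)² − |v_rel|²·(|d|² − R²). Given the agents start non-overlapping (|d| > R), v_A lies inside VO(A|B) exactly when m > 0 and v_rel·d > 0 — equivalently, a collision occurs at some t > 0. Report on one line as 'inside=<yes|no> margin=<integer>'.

d = (12, -2),  |d|² = 148;  R = 4+3 = 7,  c = 148−7² = 99
v_rel = (1, 0),  |v_rel|² = 1;  v_rel·d = (1)·(12) + (0)·(-2) = 12
1·t² − 24·t + 99 = 0  ⇒  m = 12² − 1·99 = 45
m = 45 > 0,  v_rel·d = 12 > 0  ⇒  inside

inside=yes margin=45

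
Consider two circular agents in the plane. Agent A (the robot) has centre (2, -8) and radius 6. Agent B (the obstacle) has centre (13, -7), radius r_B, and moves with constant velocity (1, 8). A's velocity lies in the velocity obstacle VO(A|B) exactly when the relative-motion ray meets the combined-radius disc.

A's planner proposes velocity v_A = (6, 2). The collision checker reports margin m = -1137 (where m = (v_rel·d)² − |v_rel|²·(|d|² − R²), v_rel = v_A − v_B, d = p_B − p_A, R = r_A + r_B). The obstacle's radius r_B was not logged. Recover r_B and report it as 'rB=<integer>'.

m = -1137
d = (11, 1);  v_rel = (5, -6),  |v_rel|² = 61
v_rel×d = (5)·(1) − (-6)·(11) = 71
since m = R²·61 − 71²:  R² = (5041 + -1137) / 61 = 64
R = √64 = 8  ⇒  r_B = 8 − 6 = 2

rB=2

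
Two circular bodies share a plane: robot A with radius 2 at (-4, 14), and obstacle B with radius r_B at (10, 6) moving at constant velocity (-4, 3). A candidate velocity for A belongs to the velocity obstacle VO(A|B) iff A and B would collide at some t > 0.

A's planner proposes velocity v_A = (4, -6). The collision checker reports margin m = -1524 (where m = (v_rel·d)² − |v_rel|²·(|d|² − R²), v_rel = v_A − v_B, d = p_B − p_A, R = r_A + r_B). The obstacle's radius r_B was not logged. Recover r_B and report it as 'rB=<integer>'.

m = -1524
d = (14, -8);  v_rel = (8, -9),  |v_rel|² = 145
v_rel×d = (8)·(-8) − (-9)·(14) = 62
since m = R²·145 − 62²:  R² = (3844 + -1524) / 145 = 16
R = √16 = 4  ⇒  r_B = 4 − 2 = 2

rB=2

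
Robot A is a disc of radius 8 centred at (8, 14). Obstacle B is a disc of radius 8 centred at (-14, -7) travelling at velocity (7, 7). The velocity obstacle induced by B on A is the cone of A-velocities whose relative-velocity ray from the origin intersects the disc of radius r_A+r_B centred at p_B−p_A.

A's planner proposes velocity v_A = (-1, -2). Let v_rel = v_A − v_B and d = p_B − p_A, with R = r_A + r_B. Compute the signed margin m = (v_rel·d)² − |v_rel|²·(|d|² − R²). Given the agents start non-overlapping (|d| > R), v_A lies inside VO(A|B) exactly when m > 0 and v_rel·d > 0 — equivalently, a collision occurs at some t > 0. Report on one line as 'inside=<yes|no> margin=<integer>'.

d = (-22, -21),  |d|² = 925;  R = 8+8 = 16,  c = 925−16² = 669
v_rel = (-8, -9),  |v_rel|² = 145;  v_rel·d = (-8)·(-22) + (-9)·(-21) = 365
145·t² − 730·t + 669 = 0  ⇒  m = 365² − 145·669 = 36220
m = 36220 > 0,  v_rel·d = 365 > 0  ⇒  inside

inside=yes margin=36220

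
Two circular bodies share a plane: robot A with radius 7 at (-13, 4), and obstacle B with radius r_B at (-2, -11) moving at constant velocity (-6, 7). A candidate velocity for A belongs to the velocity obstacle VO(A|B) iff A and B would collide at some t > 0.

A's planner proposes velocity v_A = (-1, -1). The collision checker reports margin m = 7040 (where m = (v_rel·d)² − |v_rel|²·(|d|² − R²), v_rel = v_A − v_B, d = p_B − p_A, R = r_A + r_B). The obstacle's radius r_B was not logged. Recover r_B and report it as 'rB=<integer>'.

m = 7040
d = (11, -15);  v_rel = (5, -8),  |v_rel|² = 89
v_rel×d = (5)·(-15) − (-8)·(11) = 13
since m = R²·89 − 13²:  R² = (169 + 7040) / 89 = 81
R = √81 = 9  ⇒  r_B = 9 − 7 = 2

rB=2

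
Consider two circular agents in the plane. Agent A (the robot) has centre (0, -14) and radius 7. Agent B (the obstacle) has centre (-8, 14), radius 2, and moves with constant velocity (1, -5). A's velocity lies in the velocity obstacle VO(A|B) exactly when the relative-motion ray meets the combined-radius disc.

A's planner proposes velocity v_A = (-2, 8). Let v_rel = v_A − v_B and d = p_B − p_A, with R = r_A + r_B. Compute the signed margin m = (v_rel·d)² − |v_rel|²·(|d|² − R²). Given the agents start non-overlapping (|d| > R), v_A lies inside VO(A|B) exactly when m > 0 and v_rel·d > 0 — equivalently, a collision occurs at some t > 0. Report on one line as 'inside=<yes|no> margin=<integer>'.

d = (-8, 28),  |d|² = 848;  R = 7+2 = 9,  c = 848−9² = 767
v_rel = (-3, 13),  |v_rel|² = 178;  v_rel·d = (-3)·(-8) + (13)·(28) = 388
178·t² − 776·t + 767 = 0  ⇒  m = 388² − 178·767 = 14018
m = 14018 > 0,  v_rel·d = 388 > 0  ⇒  inside

inside=yes margin=14018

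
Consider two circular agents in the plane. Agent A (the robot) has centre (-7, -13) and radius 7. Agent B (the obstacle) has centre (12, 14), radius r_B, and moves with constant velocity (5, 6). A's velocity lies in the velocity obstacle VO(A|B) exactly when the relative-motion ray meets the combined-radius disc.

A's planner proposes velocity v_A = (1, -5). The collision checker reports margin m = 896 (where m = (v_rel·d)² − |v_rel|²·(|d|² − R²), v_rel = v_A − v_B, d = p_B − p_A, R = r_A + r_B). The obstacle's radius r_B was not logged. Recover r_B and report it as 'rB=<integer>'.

m = 896
d = (19, 27);  v_rel = (-4, -11),  |v_rel|² = 137
v_rel×d = (-4)·(27) − (-11)·(19) = 101
since m = R²·137 − 101²:  R² = (10201 + 896) / 137 = 81
R = √81 = 9  ⇒  r_B = 9 − 7 = 2

rB=2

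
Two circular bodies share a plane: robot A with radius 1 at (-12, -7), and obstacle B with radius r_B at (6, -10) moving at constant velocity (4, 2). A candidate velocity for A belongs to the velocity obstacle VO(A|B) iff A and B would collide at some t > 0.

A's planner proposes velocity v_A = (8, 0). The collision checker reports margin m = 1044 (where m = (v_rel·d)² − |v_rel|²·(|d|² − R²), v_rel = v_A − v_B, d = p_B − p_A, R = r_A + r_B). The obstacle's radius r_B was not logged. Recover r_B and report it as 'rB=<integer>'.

m = 1044
d = (18, -3);  v_rel = (4, -2),  |v_rel|² = 20
v_rel×d = (4)·(-3) − (-2)·(18) = 24
since m = R²·20 − 24²:  R² = (576 + 1044) / 20 = 81
R = √81 = 9  ⇒  r_B = 9 − 1 = 8

rB=8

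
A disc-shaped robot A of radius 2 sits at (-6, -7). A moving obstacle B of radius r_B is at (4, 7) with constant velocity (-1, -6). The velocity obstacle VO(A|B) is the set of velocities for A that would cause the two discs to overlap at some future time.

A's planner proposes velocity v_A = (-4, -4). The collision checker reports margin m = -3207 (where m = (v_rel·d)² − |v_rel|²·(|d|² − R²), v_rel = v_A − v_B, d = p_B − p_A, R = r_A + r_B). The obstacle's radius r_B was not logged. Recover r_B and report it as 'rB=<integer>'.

m = -3207
d = (10, 14);  v_rel = (-3, 2),  |v_rel|² = 13
v_rel×d = (-3)·(14) − (2)·(10) = -62
since m = R²·13 − (-62)²:  R² = (3844 + -3207) / 13 = 49
R = √49 = 7  ⇒  r_B = 7 − 2 = 5

rB=5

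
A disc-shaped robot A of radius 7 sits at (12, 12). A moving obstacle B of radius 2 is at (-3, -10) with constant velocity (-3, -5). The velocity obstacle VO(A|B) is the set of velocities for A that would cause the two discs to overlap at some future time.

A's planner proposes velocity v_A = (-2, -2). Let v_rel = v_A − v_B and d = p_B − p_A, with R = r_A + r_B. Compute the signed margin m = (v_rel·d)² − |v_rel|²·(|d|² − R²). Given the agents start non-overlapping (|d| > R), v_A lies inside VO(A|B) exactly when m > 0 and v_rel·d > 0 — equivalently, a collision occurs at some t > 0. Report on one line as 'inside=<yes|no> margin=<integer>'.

d = (-15, -22),  |d|² = 709;  R = 7+2 = 9,  c = 709−9² = 628
v_rel = (1, 3),  |v_rel|² = 10;  v_rel·d = (1)·(-15) + (3)·(-22) = -81
10·t² + 162·t + 628 = 0  ⇒  m = (-81)² − 10·628 = 281
m = 281 > 0,  v_rel·d = -81 < 0  ⇒  outside

inside=no margin=281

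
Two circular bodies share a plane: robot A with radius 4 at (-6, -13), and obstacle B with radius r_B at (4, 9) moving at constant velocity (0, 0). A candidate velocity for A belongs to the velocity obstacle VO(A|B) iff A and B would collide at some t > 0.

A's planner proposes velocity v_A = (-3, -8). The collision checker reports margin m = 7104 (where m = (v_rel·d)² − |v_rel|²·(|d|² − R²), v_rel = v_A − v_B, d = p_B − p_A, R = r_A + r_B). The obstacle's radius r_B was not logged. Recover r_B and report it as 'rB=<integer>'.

m = 7104
d = (10, 22);  v_rel = (-3, -8),  |v_rel|² = 73
v_rel×d = (-3)·(22) − (-8)·(10) = 14
since m = R²·73 − 14²:  R² = (196 + 7104) / 73 = 100
R = √100 = 10  ⇒  r_B = 10 − 4 = 6

rB=6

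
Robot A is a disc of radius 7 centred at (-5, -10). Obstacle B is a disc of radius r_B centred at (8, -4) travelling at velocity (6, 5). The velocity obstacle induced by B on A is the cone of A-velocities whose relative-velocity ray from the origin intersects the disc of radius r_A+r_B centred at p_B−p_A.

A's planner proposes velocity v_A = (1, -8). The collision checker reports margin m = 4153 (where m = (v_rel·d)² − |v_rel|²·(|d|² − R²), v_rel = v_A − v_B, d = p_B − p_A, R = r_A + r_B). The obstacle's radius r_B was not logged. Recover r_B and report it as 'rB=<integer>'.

m = 4153
d = (13, 6);  v_rel = (-5, -13),  |v_rel|² = 194
v_rel×d = (-5)·(6) − (-13)·(13) = 139
since m = R²·194 − 139²:  R² = (19321 + 4153) / 194 = 121
R = √121 = 11  ⇒  r_B = 11 − 7 = 4

rB=4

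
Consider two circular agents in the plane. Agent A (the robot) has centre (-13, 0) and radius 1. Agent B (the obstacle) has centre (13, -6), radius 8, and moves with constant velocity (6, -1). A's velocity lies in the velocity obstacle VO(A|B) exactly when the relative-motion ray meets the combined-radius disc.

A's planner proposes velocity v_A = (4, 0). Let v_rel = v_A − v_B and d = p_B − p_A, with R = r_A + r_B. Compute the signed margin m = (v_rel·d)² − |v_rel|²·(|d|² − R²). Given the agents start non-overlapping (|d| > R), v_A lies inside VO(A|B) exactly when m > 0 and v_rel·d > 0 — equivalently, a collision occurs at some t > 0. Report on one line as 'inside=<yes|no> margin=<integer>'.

d = (26, -6),  |d|² = 712;  R = 1+8 = 9,  c = 712−9² = 631
v_rel = (-2, 1),  |v_rel|² = 5;  v_rel·d = (-2)·(26) + (1)·(-6) = -58
5·t² + 116·t + 631 = 0  ⇒  m = (-58)² − 5·631 = 209
m = 209 > 0,  v_rel·d = -58 < 0  ⇒  outside

inside=no margin=209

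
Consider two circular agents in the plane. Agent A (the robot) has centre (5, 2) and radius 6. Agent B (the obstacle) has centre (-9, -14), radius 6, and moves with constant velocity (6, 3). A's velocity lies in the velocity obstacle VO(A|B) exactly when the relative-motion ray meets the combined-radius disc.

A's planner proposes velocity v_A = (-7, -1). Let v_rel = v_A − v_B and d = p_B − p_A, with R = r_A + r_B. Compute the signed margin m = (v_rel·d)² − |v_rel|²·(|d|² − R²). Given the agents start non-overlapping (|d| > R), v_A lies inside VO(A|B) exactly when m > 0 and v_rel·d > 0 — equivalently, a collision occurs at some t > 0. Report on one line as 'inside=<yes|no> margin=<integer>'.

d = (-14, -16),  |d|² = 452;  R = 6+6 = 12,  c = 452−12² = 308
v_rel = (-13, -4),  |v_rel|² = 185;  v_rel·d = (-13)·(-14) + (-4)·(-16) = 246
185·t² − 492·t + 308 = 0  ⇒  m = 246² − 185·308 = 3536
m = 3536 > 0,  v_rel·d = 246 > 0  ⇒  inside

inside=yes margin=3536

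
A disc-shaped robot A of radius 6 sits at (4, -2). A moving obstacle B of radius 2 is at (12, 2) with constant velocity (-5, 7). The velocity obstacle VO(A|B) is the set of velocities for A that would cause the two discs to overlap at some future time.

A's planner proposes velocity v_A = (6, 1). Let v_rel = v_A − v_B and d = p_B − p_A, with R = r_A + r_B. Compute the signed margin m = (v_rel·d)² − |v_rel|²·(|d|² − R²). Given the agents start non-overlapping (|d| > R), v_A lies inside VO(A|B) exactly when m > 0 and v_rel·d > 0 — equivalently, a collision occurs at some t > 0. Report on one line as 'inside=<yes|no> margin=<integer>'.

d = (8, 4),  |d|² = 80;  R = 6+2 = 8,  c = 80−8² = 16
v_rel = (11, -6),  |v_rel|² = 157;  v_rel·d = (11)·(8) + (-6)·(4) = 64
157·t² − 128·t + 16 = 0  ⇒  m = 64² − 157·16 = 1584
m = 1584 > 0,  v_rel·d = 64 > 0  ⇒  inside

inside=yes margin=1584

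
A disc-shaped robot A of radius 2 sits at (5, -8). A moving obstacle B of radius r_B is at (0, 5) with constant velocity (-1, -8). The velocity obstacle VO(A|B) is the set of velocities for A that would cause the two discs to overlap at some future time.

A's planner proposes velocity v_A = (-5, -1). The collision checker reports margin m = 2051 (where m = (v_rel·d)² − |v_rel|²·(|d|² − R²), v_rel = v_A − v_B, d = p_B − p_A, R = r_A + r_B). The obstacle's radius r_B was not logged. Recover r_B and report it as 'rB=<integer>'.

m = 2051
d = (-5, 13);  v_rel = (-4, 7),  |v_rel|² = 65
v_rel×d = (-4)·(13) − (7)·(-5) = -17
since m = R²·65 − (-17)²:  R² = (289 + 2051) / 65 = 36
R = √36 = 6  ⇒  r_B = 6 − 2 = 4

rB=4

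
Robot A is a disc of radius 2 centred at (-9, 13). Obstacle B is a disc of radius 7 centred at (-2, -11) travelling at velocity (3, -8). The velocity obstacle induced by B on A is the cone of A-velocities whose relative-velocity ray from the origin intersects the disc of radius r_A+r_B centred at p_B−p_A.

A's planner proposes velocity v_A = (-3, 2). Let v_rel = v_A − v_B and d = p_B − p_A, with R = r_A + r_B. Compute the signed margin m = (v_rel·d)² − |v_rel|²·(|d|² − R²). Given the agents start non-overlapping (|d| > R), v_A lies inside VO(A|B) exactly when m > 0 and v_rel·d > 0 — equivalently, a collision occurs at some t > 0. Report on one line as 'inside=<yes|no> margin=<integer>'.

d = (7, -24),  |d|² = 625;  R = 2+7 = 9,  c = 625−9² = 544
v_rel = (-6, 10),  |v_rel|² = 136;  v_rel·d = (-6)·(7) + (10)·(-24) = -282
136·t² + 564·t + 544 = 0  ⇒  m = (-282)² − 136·544 = 5540
m = 5540 > 0,  v_rel·d = -282 < 0  ⇒  outside

inside=no margin=5540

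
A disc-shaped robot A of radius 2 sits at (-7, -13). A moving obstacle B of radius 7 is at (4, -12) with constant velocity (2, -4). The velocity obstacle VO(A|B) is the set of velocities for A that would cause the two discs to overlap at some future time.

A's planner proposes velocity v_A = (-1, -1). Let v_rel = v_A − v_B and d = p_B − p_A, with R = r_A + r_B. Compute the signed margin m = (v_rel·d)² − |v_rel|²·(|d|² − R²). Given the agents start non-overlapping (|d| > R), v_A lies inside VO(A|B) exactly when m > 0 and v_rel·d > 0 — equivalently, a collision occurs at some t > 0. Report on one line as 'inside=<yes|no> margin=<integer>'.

d = (11, 1),  |d|² = 122;  R = 2+7 = 9,  c = 122−9² = 41
v_rel = (-3, 3),  |v_rel|² = 18;  v_rel·d = (-3)·(11) + (3)·(1) = -30
18·t² + 60·t + 41 = 0  ⇒  m = (-30)² − 18·41 = 162
m = 162 > 0,  v_rel·d = -30 < 0  ⇒  outside

inside=no margin=162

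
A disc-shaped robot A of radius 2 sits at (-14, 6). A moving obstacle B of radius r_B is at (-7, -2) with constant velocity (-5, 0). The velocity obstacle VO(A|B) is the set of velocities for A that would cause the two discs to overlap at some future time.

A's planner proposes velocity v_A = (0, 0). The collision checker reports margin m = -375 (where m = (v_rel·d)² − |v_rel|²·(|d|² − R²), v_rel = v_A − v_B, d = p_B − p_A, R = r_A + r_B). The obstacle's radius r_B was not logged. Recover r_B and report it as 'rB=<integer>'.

m = -375
d = (7, -8);  v_rel = (5, 0),  |v_rel|² = 25
v_rel×d = (5)·(-8) − (0)·(7) = -40
since m = R²·25 − (-40)²:  R² = (1600 + -375) / 25 = 49
R = √49 = 7  ⇒  r_B = 7 − 2 = 5

rB=5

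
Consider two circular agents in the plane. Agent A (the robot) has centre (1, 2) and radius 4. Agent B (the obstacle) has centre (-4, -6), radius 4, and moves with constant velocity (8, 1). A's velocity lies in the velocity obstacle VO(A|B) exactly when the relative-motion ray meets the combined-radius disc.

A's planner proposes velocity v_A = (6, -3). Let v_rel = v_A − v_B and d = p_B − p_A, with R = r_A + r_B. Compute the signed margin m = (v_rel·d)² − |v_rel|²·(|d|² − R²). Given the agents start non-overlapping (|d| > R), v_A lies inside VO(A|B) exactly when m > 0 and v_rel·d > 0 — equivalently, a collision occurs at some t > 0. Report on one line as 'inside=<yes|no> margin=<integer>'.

d = (-5, -8),  |d|² = 89;  R = 4+4 = 8,  c = 89−8² = 25
v_rel = (-2, -4),  |v_rel|² = 20;  v_rel·d = (-2)·(-5) + (-4)·(-8) = 42
20·t² − 84·t + 25 = 0  ⇒  m = 42² − 20·25 = 1264
m = 1264 > 0,  v_rel·d = 42 > 0  ⇒  inside

inside=yes margin=1264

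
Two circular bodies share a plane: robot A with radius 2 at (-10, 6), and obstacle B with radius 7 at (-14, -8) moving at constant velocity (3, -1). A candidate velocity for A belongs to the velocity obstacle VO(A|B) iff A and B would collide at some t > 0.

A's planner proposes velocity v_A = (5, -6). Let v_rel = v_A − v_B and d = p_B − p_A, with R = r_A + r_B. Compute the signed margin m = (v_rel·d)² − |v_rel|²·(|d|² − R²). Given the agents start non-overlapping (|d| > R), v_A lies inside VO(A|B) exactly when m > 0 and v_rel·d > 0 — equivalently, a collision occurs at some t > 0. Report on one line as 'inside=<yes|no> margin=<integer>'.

d = (-4, -14),  |d|² = 212;  R = 2+7 = 9,  c = 212−9² = 131
v_rel = (2, -5),  |v_rel|² = 29;  v_rel·d = (2)·(-4) + (-5)·(-14) = 62
29·t² − 124·t + 131 = 0  ⇒  m = 62² − 29·131 = 45
m = 45 > 0,  v_rel·d = 62 > 0  ⇒  inside

inside=yes margin=45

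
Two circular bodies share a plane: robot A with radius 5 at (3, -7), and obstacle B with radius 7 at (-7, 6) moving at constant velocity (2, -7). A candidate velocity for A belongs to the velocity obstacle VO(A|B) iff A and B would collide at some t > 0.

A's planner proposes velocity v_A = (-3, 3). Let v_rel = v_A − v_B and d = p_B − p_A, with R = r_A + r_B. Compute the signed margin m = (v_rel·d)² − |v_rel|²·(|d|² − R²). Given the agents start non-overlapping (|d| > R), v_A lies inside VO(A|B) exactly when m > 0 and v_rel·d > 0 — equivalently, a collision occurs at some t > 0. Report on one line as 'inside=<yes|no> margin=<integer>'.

d = (-10, 13),  |d|² = 269;  R = 5+7 = 12,  c = 269−12² = 125
v_rel = (-5, 10),  |v_rel|² = 125;  v_rel·d = (-5)·(-10) + (10)·(13) = 180
125·t² − 360·t + 125 = 0  ⇒  m = 180² − 125·125 = 16775
m = 16775 > 0,  v_rel·d = 180 > 0  ⇒  inside

inside=yes margin=16775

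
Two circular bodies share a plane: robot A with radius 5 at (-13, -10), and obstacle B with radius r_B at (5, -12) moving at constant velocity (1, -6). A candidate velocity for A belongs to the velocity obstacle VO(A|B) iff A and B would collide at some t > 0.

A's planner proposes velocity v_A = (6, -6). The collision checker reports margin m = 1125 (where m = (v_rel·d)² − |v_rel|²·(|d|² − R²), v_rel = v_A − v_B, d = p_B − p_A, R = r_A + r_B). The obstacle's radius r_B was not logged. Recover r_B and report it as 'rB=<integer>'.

m = 1125
d = (18, -2);  v_rel = (5, 0),  |v_rel|² = 25
v_rel×d = (5)·(-2) − (0)·(18) = -10
since m = R²·25 − (-10)²:  R² = (100 + 1125) / 25 = 49
R = √49 = 7  ⇒  r_B = 7 − 5 = 2

rB=2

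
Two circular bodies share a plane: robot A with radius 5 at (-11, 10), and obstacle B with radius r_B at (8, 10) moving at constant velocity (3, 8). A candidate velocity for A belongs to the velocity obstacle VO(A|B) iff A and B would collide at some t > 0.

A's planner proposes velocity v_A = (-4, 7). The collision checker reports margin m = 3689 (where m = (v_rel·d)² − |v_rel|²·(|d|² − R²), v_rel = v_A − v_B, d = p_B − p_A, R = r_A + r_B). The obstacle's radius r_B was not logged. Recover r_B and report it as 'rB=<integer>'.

m = 3689
d = (19, 0);  v_rel = (-7, -1),  |v_rel|² = 50
v_rel×d = (-7)·(0) − (-1)·(19) = 19
since m = R²·50 − 19²:  R² = (361 + 3689) / 50 = 81
R = √81 = 9  ⇒  r_B = 9 − 5 = 4

rB=4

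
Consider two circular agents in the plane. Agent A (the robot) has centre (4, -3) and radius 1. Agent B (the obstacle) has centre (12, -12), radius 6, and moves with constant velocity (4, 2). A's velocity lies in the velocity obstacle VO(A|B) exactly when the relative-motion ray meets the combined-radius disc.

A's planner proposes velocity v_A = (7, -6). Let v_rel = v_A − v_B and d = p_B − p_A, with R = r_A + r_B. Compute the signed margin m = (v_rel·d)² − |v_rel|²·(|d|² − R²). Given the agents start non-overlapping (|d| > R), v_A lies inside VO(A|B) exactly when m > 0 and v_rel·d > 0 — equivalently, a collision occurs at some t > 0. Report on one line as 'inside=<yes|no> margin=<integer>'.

d = (8, -9),  |d|² = 145;  R = 1+6 = 7,  c = 145−7² = 96
v_rel = (3, -8),  |v_rel|² = 73;  v_rel·d = (3)·(8) + (-8)·(-9) = 96
73·t² − 192·t + 96 = 0  ⇒  m = 96² − 73·96 = 2208
m = 2208 > 0,  v_rel·d = 96 > 0  ⇒  inside

inside=yes margin=2208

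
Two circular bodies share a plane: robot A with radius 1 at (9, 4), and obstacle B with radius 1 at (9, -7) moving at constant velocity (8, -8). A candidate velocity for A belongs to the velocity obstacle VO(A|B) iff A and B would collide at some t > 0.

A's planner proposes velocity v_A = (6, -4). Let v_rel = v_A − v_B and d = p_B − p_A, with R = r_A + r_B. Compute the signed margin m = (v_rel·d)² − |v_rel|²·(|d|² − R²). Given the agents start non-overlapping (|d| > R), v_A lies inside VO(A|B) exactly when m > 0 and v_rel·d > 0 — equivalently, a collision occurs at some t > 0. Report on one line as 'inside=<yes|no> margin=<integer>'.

d = (0, -11),  |d|² = 121;  R = 1+1 = 2,  c = 121−2² = 117
v_rel = (-2, 4),  |v_rel|² = 20;  v_rel·d = (-2)·(0) + (4)·(-11) = -44
20·t² + 88·t + 117 = 0  ⇒  m = (-44)² − 20·117 = -404
m = -404 < 0,  v_rel·d = -44 < 0  ⇒  outside

inside=no margin=-404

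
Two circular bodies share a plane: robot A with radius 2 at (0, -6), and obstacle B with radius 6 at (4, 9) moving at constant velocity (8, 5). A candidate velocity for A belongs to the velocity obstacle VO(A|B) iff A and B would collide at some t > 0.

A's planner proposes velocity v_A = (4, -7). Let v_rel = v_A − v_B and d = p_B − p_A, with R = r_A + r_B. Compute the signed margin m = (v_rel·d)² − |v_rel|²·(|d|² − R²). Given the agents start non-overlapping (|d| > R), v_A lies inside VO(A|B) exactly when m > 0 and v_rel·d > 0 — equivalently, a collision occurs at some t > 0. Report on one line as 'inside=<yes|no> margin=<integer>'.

d = (4, 15),  |d|² = 241;  R = 2+6 = 8,  c = 241−8² = 177
v_rel = (-4, -12),  |v_rel|² = 160;  v_rel·d = (-4)·(4) + (-12)·(15) = -196
160·t² + 392·t + 177 = 0  ⇒  m = (-196)² − 160·177 = 10096
m = 10096 > 0,  v_rel·d = -196 < 0  ⇒  outside

inside=no margin=10096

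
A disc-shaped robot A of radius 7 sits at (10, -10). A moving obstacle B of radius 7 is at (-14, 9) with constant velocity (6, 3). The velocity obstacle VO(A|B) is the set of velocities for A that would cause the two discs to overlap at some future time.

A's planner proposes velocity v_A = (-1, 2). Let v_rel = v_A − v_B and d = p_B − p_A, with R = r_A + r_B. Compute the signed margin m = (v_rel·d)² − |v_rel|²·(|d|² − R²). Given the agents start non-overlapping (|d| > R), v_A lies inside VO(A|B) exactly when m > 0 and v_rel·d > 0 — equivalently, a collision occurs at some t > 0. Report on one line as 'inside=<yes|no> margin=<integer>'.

d = (-24, 19),  |d|² = 937;  R = 7+7 = 14,  c = 937−14² = 741
v_rel = (-7, -1),  |v_rel|² = 50;  v_rel·d = (-7)·(-24) + (-1)·(19) = 149
50·t² − 298·t + 741 = 0  ⇒  m = 149² − 50·741 = -14849
m = -14849 < 0,  v_rel·d = 149 > 0  ⇒  outside

inside=no margin=-14849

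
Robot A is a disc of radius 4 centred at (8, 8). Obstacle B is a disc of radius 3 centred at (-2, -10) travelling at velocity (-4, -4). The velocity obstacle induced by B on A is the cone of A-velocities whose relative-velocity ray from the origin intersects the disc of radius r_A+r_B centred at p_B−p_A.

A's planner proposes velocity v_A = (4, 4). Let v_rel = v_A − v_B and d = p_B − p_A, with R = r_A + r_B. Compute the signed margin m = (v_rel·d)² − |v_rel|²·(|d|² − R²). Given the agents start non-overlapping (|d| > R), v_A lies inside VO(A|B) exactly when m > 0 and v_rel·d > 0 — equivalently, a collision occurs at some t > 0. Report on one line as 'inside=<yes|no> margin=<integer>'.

d = (-10, -18),  |d|² = 424;  R = 4+3 = 7,  c = 424−7² = 375
v_rel = (8, 8),  |v_rel|² = 128;  v_rel·d = (8)·(-10) + (8)·(-18) = -224
128·t² + 448·t + 375 = 0  ⇒  m = (-224)² − 128·375 = 2176
m = 2176 > 0,  v_rel·d = -224 < 0  ⇒  outside

inside=no margin=2176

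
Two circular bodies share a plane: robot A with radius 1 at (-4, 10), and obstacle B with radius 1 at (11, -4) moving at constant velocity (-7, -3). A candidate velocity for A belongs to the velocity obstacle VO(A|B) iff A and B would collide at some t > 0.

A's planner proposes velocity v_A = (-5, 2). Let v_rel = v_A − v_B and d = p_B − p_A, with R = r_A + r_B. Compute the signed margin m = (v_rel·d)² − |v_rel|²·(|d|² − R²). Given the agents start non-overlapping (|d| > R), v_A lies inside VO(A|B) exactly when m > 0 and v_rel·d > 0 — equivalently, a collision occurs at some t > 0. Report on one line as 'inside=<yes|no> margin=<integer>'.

d = (15, -14),  |d|² = 421;  R = 1+1 = 2,  c = 421−2² = 417
v_rel = (2, 5),  |v_rel|² = 29;  v_rel·d = (2)·(15) + (5)·(-14) = -40
29·t² + 80·t + 417 = 0  ⇒  m = (-40)² − 29·417 = -10493
m = -10493 < 0,  v_rel·d = -40 < 0  ⇒  outside

inside=no margin=-10493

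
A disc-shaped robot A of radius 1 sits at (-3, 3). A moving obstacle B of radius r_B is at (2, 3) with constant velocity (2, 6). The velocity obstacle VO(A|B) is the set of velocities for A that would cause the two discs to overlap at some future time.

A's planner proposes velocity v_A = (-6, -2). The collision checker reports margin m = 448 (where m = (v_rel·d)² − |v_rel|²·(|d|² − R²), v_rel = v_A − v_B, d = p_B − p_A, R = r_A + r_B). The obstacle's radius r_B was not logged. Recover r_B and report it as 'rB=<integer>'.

m = 448
d = (5, 0);  v_rel = (-8, -8),  |v_rel|² = 128
v_rel×d = (-8)·(0) − (-8)·(5) = 40
since m = R²·128 − 40²:  R² = (1600 + 448) / 128 = 16
R = √16 = 4  ⇒  r_B = 4 − 1 = 3

rB=3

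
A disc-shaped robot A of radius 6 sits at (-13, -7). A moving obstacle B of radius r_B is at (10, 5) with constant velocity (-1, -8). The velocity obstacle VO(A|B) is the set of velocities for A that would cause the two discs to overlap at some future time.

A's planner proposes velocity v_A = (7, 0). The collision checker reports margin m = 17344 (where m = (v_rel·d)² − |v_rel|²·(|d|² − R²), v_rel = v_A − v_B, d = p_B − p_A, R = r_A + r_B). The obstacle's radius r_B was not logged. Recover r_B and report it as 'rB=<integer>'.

m = 17344
d = (23, 12);  v_rel = (8, 8),  |v_rel|² = 128
v_rel×d = (8)·(12) − (8)·(23) = -88
since m = R²·128 − (-88)²:  R² = (7744 + 17344) / 128 = 196
R = √196 = 14  ⇒  r_B = 14 − 6 = 8

rB=8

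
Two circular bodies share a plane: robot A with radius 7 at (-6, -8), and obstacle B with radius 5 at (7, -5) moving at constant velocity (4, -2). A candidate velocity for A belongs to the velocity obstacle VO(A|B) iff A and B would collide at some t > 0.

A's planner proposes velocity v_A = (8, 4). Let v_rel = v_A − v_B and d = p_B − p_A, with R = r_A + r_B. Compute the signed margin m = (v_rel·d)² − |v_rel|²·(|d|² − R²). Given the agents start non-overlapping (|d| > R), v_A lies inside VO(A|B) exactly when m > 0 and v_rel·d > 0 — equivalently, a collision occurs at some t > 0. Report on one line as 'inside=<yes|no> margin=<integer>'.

d = (13, 3),  |d|² = 178;  R = 7+5 = 12,  c = 178−12² = 34
v_rel = (4, 6),  |v_rel|² = 52;  v_rel·d = (4)·(13) + (6)·(3) = 70
52·t² − 140·t + 34 = 0  ⇒  m = 70² − 52·34 = 3132
m = 3132 > 0,  v_rel·d = 70 > 0  ⇒  inside

inside=yes margin=3132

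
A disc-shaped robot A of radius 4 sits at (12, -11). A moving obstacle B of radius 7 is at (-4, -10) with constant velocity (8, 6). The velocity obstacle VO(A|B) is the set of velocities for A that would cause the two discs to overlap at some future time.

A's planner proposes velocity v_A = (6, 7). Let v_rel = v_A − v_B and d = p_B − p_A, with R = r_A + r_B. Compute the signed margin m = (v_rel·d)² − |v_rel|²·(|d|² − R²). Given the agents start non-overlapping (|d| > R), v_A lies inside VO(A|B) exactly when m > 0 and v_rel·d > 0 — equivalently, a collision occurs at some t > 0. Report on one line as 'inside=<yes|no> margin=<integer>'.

d = (-16, 1),  |d|² = 257;  R = 4+7 = 11,  c = 257−11² = 136
v_rel = (-2, 1),  |v_rel|² = 5;  v_rel·d = (-2)·(-16) + (1)·(1) = 33
5·t² − 66·t + 136 = 0  ⇒  m = 33² − 5·136 = 409
m = 409 > 0,  v_rel·d = 33 > 0  ⇒  inside

inside=yes margin=409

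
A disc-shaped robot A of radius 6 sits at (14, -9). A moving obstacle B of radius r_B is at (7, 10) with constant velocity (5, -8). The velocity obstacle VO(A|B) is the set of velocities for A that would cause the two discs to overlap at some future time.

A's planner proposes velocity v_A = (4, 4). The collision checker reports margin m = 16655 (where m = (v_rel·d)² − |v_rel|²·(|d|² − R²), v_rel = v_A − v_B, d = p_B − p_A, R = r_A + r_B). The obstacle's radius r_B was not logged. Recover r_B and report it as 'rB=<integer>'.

m = 16655
d = (-7, 19);  v_rel = (-1, 12),  |v_rel|² = 145
v_rel×d = (-1)·(19) − (12)·(-7) = 65
since m = R²·145 − 65²:  R² = (4225 + 16655) / 145 = 144
R = √144 = 12  ⇒  r_B = 12 − 6 = 6

rB=6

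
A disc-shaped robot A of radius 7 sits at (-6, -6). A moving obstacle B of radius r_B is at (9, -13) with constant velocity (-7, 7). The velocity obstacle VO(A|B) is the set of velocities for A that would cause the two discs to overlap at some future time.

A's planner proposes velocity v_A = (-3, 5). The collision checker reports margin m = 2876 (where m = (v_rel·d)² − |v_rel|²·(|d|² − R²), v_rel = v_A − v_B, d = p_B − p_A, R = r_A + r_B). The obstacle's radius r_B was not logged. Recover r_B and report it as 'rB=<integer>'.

m = 2876
d = (15, -7);  v_rel = (4, -2),  |v_rel|² = 20
v_rel×d = (4)·(-7) − (-2)·(15) = 2
since m = R²·20 − 2²:  R² = (4 + 2876) / 20 = 144
R = √144 = 12  ⇒  r_B = 12 − 7 = 5

rB=5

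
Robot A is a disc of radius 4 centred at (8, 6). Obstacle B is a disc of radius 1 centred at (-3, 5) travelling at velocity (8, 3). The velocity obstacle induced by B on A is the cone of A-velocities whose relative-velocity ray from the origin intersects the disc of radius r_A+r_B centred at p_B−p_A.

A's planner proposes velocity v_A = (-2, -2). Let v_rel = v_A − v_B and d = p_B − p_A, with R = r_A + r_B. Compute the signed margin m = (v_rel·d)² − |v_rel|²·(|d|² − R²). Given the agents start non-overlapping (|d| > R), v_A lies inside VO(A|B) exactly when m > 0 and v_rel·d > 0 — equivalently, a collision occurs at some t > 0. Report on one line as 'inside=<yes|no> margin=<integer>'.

d = (-11, -1),  |d|² = 122;  R = 4+1 = 5,  c = 122−5² = 97
v_rel = (-10, -5),  |v_rel|² = 125;  v_rel·d = (-10)·(-11) + (-5)·(-1) = 115
125·t² − 230·t + 97 = 0  ⇒  m = 115² − 125·97 = 1100
m = 1100 > 0,  v_rel·d = 115 > 0  ⇒  inside

inside=yes margin=1100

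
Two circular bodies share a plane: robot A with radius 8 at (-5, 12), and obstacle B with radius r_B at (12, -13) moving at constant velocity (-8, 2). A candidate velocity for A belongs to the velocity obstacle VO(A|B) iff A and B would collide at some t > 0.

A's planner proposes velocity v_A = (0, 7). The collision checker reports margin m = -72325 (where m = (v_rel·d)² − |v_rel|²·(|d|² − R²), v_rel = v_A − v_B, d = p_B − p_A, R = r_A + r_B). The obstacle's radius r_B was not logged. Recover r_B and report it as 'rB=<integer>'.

m = -72325
d = (17, -25);  v_rel = (8, 5),  |v_rel|² = 89
v_rel×d = (8)·(-25) − (5)·(17) = -285
since m = R²·89 − (-285)²:  R² = (81225 + -72325) / 89 = 100
R = √100 = 10  ⇒  r_B = 10 − 8 = 2

rB=2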